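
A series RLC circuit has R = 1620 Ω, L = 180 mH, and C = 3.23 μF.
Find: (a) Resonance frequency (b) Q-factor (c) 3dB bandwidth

Step 1 — Resonance condition Im(Z)=0 gives ω₀ = 1/√(LC).
Step 2 — ω₀ = 1/√(0.18·3.23e-06) = 1311 rad/s.
Step 3 — f₀ = ω₀/(2π) = 208.7 Hz.
Step 4 — Series Q: Q = ω₀L/R = 1311·0.18/1620 = 0.1457.
Step 5 — 3dB bandwidth: Δω = ω₀/Q = 9000 rad/s; BW = Δω/(2π) = 1432 Hz.

(a) f₀ = 208.7 Hz  (b) Q = 0.1457  (c) BW = 1432 Hz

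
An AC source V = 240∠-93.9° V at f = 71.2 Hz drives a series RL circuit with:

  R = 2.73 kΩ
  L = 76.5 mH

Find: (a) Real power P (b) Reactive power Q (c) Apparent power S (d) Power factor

Step 1 — Angular frequency: ω = 2π·f = 2π·71.2 = 447.4 rad/s.
Step 2 — Component impedances:
  R: Z = R = 2730 Ω
  L: Z = jωL = j·447.4·0.0765 = 0 + j34.22 Ω
Step 3 — Series combination: Z_total = R + L = 2730 + j34.22 Ω = 2730∠0.7° Ω.
Step 4 — Source phasor: V = 240∠-93.9° V = -16.32 - j239.4 V.
Step 5 — Current: I = V / Z = -0.007078 - j0.08762 A = 0.08791∠-94.6° A.
Step 6 — Complex power: S = V·I* = 21.1 + j0.2645 VA.
Step 7 — Real power: P = Re(S) = 21.1 W.
Step 8 — Reactive power: Q = Im(S) = 0.2645 VAR.
Step 9 — Apparent power: |S| = 21.1 VA.
Step 10 — Power factor: PF = P/|S| = 0.9999 (lagging).

(a) P = 21.1 W  (b) Q = 0.2645 VAR  (c) S = 21.1 VA  (d) PF = 0.9999 (lagging)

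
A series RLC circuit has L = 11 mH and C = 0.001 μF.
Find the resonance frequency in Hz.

Step 1 — Resonance condition Im(Z)=0 gives ω₀ = 1/√(LC).
Step 2 — ω₀ = 1/√(0.011·1e-09) = 3.015e+05 rad/s.
Step 3 — f₀ = ω₀/(2π) = 4.799e+04 Hz.

f₀ = 4.799e+04 Hz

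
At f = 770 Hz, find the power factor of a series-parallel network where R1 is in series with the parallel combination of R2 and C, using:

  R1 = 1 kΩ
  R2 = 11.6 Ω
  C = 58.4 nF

Step 1 — Angular frequency: ω = 2π·f = 2π·770 = 4838 rad/s.
Step 2 — Component impedances:
  R1: Z = R = 1000 Ω
  R2: Z = R = 11.6 Ω
  C: Z = 1/(jωC) = -j/(ω·C) = 0 - j3539 Ω
Step 3 — Parallel branch: R2 || C = 1/(1/R2 + 1/C) = 11.6 - j0.03802 Ω.
Step 4 — Series with R1: Z_total = R1 + (R2 || C) = 1012 - j0.03802 Ω = 1012∠-0.0° Ω.
Step 5 — Power factor: PF = cos(φ) = Re(Z)/|Z| = 1012/1012 = 1.
Step 6 — Type: Im(Z) = -0.03802 ⇒ leading (phase φ = -0.0°).

PF = 1 (leading, φ = -0.0°)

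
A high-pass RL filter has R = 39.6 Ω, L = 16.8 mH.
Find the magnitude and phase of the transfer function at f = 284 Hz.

Step 1 — Angular frequency: ω = 2π·284 = 1784 rad/s.
Step 2 — Transfer function: H(jω) = jωL/(R + jωL).
Step 3 — Numerator jωL = j·29.98; denominator R + jωL = 39.6 + j29.98.
Step 4 — H = 0.3643 + j0.4812.
Step 5 — Magnitude: |H| = 0.6036 (-4.4 dB); phase: φ = 52.9°.

|H| = 0.6036 (-4.4 dB), φ = 52.9°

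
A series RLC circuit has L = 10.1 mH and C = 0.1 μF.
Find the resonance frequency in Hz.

Step 1 — Resonance condition Im(Z)=0 gives ω₀ = 1/√(LC).
Step 2 — ω₀ = 1/√(0.0101·1e-07) = 3.147e+04 rad/s.
Step 3 — f₀ = ω₀/(2π) = 5008 Hz.

f₀ = 5008 Hz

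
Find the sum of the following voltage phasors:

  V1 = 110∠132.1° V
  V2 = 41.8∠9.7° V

Step 1 — Convert each phasor to rectangular form:
  V1 = 110·(cos(132.1°) + j·sin(132.1°)) = -73.75 + j81.62 V
  V2 = 41.8·(cos(9.7°) + j·sin(9.7°)) = 41.2 + j7.043 V
Step 2 — Sum components: V_total = -32.54 + j88.66 V.
Step 3 — Convert to polar: |V_total| = 94.44 V, ∠V_total = 110.2°.

V_total = 94.44∠110.2° V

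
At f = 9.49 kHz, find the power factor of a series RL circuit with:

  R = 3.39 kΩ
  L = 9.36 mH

Step 1 — Angular frequency: ω = 2π·f = 2π·9490 = 5.963e+04 rad/s.
Step 2 — Component impedances:
  R: Z = R = 3390 Ω
  L: Z = jωL = j·5.963e+04·0.00936 = 0 + j558.1 Ω
Step 3 — Series combination: Z_total = R + L = 3390 + j558.1 Ω = 3436∠9.3° Ω.
Step 4 — Power factor: PF = cos(φ) = Re(Z)/|Z| = 3390/3435.6 = 0.9867.
Step 5 — Type: Im(Z) = 558.1 ⇒ lagging (phase φ = 9.3°).

PF = 0.9867 (lagging, φ = 9.3°)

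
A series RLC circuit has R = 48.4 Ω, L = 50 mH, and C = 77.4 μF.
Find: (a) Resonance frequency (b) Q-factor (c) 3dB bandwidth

Step 1 — Resonance condition Im(Z)=0 gives ω₀ = 1/√(LC).
Step 2 — ω₀ = 1/√(0.05·7.74e-05) = 508.3 rad/s.
Step 3 — f₀ = ω₀/(2π) = 80.9 Hz.
Step 4 — Series Q: Q = ω₀L/R = 508.3·0.05/48.4 = 0.5251.
Step 5 — 3dB bandwidth: Δω = ω₀/Q = 968 rad/s; BW = Δω/(2π) = 154.1 Hz.

(a) f₀ = 80.9 Hz  (b) Q = 0.5251  (c) BW = 154.1 Hz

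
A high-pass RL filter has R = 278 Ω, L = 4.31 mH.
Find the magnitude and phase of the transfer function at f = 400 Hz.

Step 1 — Angular frequency: ω = 2π·400 = 2513 rad/s.
Step 2 — Transfer function: H(jω) = jωL/(R + jωL).
Step 3 — Numerator jωL = j·10.83; denominator R + jωL = 278 + j10.83.
Step 4 — H = 0.001516 + j0.03891.
Step 5 — Magnitude: |H| = 0.03894 (-28.2 dB); phase: φ = 87.8°.

|H| = 0.03894 (-28.2 dB), φ = 87.8°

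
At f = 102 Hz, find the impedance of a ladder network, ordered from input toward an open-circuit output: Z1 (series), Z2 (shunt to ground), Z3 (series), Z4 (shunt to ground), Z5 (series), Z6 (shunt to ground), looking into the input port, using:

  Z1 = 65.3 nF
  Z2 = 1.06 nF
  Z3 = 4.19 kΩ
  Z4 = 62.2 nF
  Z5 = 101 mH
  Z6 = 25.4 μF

Step 1 — Angular frequency: ω = 2π·f = 2π·102 = 640.9 rad/s.
Step 2 — Component impedances:
  Z1: Z = 1/(jωC) = -j/(ω·C) = 0 - j2.389e+04 Ω
  Z2: Z = 1/(jωC) = -j/(ω·C) = 0 - j1.472e+06 Ω
  Z3: Z = R = 4190 Ω
  Z4: Z = 1/(jωC) = -j/(ω·C) = 0 - j2.509e+04 Ω
  Z5: Z = jωL = j·640.9·0.101 = 0 + j64.73 Ω
  Z6: Z = 1/(jωC) = -j/(ω·C) = 0 - j61.43 Ω
Step 3 — Ladder network (open output): work backward from the far end, alternating series and parallel combinations. Z_in = 4190 - j2.39e+04 Ω = 2.427e+04∠-80.1° Ω.

Z = 4190 - j2.39e+04 Ω = 2.427e+04∠-80.1° Ω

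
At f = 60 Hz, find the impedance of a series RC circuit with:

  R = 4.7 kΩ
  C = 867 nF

Step 1 — Angular frequency: ω = 2π·f = 2π·60 = 377 rad/s.
Step 2 — Component impedances:
  R: Z = R = 4700 Ω
  C: Z = 1/(jωC) = -j/(ω·C) = 0 - j3059 Ω
Step 3 — Series combination: Z_total = R + C = 4700 - j3059 Ω = 5608∠-33.1° Ω.

Z = 4700 - j3059 Ω = 5608∠-33.1° Ω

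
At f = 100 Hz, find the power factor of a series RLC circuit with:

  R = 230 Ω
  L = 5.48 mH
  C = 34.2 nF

Step 1 — Angular frequency: ω = 2π·f = 2π·100 = 628.3 rad/s.
Step 2 — Component impedances:
  R: Z = R = 230 Ω
  L: Z = jωL = j·628.3·0.00548 = 0 + j3.443 Ω
  C: Z = 1/(jωC) = -j/(ω·C) = 0 - j4.654e+04 Ω
Step 3 — Series combination: Z_total = R + L + C = 230 - j4.653e+04 Ω = 4.653e+04∠-89.7° Ω.
Step 4 — Power factor: PF = cos(φ) = Re(Z)/|Z| = 230/4.653e+04 = 0.004943.
Step 5 — Type: Im(Z) = -4.653e+04 ⇒ leading (phase φ = -89.7°).

PF = 0.004943 (leading, φ = -89.7°)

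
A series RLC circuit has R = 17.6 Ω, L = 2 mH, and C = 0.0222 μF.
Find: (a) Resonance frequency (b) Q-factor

Step 1 — Resonance condition Im(Z)=0 gives ω₀ = 1/√(LC).
Step 2 — ω₀ = 1/√(0.002·2.22e-08) = 1.501e+05 rad/s.
Step 3 — f₀ = ω₀/(2π) = 2.389e+04 Hz.
Step 4 — Series Q: Q = ω₀L/R = 1.501e+05·0.002/17.6 = 17.05.

(a) f₀ = 2.389e+04 Hz  (b) Q = 17.05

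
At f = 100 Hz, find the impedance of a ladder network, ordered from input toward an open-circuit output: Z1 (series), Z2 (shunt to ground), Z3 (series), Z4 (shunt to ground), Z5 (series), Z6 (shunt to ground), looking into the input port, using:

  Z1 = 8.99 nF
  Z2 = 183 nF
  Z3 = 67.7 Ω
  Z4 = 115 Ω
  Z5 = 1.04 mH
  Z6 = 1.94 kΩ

Step 1 — Angular frequency: ω = 2π·f = 2π·100 = 628.3 rad/s.
Step 2 — Component impedances:
  Z1: Z = 1/(jωC) = -j/(ω·C) = 0 - j1.77e+05 Ω
  Z2: Z = 1/(jωC) = -j/(ω·C) = 0 - j8697 Ω
  Z3: Z = R = 67.7 Ω
  Z4: Z = R = 115 Ω
  Z5: Z = jωL = j·628.3·0.00104 = 0 + j0.6535 Ω
  Z6: Z = R = 1940 Ω
Step 3 — Ladder network (open output): work backward from the far end, alternating series and parallel combinations. Z_in = 176.2 - j1.77e+05 Ω = 1.77e+05∠-89.9° Ω.

Z = 176.2 - j1.77e+05 Ω = 1.77e+05∠-89.9° Ω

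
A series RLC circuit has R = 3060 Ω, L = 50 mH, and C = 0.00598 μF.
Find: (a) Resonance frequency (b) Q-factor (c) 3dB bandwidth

Step 1 — Resonance condition Im(Z)=0 gives ω₀ = 1/√(LC).
Step 2 — ω₀ = 1/√(0.05·5.98e-09) = 5.783e+04 rad/s.
Step 3 — f₀ = ω₀/(2π) = 9204 Hz.
Step 4 — Series Q: Q = ω₀L/R = 5.783e+04·0.05/3060 = 0.945.
Step 5 — 3dB bandwidth: Δω = ω₀/Q = 6.12e+04 rad/s; BW = Δω/(2π) = 9740 Hz.

(a) f₀ = 9204 Hz  (b) Q = 0.945  (c) BW = 9740 Hz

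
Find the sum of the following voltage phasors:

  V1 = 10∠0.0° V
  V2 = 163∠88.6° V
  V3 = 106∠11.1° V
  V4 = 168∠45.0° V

Step 1 — Convert each phasor to rectangular form:
  V1 = 10·(cos(0.0°) + j·sin(0.0°)) = 10 V
  V2 = 163·(cos(88.6°) + j·sin(88.6°)) = 3.982 + j163 V
  V3 = 106·(cos(11.1°) + j·sin(11.1°)) = 104 + j20.41 V
  V4 = 168·(cos(45.0°) + j·sin(45.0°)) = 118.8 + j118.8 V
Step 2 — Sum components: V_total = 236.8 + j302.2 V.
Step 3 — Convert to polar: |V_total| = 383.9 V, ∠V_total = 51.9°.

V_total = 383.9∠51.9° V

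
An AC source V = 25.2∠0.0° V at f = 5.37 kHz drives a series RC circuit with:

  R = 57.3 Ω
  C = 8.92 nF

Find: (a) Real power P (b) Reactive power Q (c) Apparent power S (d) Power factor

Step 1 — Angular frequency: ω = 2π·f = 2π·5370 = 3.374e+04 rad/s.
Step 2 — Component impedances:
  R: Z = R = 57.3 Ω
  C: Z = 1/(jωC) = -j/(ω·C) = 0 - j3323 Ω
Step 3 — Series combination: Z_total = R + C = 57.3 - j3323 Ω = 3323∠-89.0° Ω.
Step 4 — Source phasor: V = 25.2∠0.0° V = 25.2 V.
Step 5 — Current: I = V / Z = 0.0001308 + j0.007582 A = 0.007583∠89.0° A.
Step 6 — Complex power: S = V·I* = 0.003295 - j0.1911 VA.
Step 7 — Real power: P = Re(S) = 0.003295 W.
Step 8 — Reactive power: Q = Im(S) = -0.1911 VAR.
Step 9 — Apparent power: |S| = 0.1911 VA.
Step 10 — Power factor: PF = P/|S| = 0.01724 (leading).

(a) P = 0.003295 W  (b) Q = -0.1911 VAR  (c) S = 0.1911 VA  (d) PF = 0.01724 (leading)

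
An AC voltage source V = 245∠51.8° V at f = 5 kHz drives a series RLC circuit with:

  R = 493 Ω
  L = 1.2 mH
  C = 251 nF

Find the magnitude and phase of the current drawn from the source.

Step 1 — Angular frequency: ω = 2π·f = 2π·5000 = 3.142e+04 rad/s.
Step 2 — Component impedances:
  R: Z = R = 493 Ω
  L: Z = jωL = j·3.142e+04·0.0012 = 0 + j37.7 Ω
  C: Z = 1/(jωC) = -j/(ω·C) = 0 - j126.8 Ω
Step 3 — Series combination: Z_total = R + L + C = 493 - j89.12 Ω = 501∠-10.2° Ω.
Step 4 — Source phasor: V = 245∠51.8° V = 151.5 + j192.5 V.
Step 5 — Ohm's law: I = V / Z_total = (151.5 + j192.5) / (493 - j89.12) = 0.2292 + j0.432 A.
Step 6 — Convert to polar: |I| = 0.489 A, ∠I = 62.0°.

I = 0.489∠62.0° A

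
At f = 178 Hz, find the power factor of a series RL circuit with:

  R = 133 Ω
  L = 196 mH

Step 1 — Angular frequency: ω = 2π·f = 2π·178 = 1118 rad/s.
Step 2 — Component impedances:
  R: Z = R = 133 Ω
  L: Z = jωL = j·1118·0.196 = 0 + j219.2 Ω
Step 3 — Series combination: Z_total = R + L = 133 + j219.2 Ω = 256.4∠58.8° Ω.
Step 4 — Power factor: PF = cos(φ) = Re(Z)/|Z| = 133/256.4 = 0.5187.
Step 5 — Type: Im(Z) = 219.2 ⇒ lagging (phase φ = 58.8°).

PF = 0.5187 (lagging, φ = 58.8°)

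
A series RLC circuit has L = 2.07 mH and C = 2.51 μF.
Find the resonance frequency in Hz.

Step 1 — Resonance condition Im(Z)=0 gives ω₀ = 1/√(LC).
Step 2 — ω₀ = 1/√(0.00207·2.51e-06) = 1.387e+04 rad/s.
Step 3 — f₀ = ω₀/(2π) = 2208 Hz.

f₀ = 2208 Hz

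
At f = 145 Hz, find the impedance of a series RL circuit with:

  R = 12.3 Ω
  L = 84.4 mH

Step 1 — Angular frequency: ω = 2π·f = 2π·145 = 911.1 rad/s.
Step 2 — Component impedances:
  R: Z = R = 12.3 Ω
  L: Z = jωL = j·911.1·0.0844 = 0 + j76.89 Ω
Step 3 — Series combination: Z_total = R + L = 12.3 + j76.89 Ω = 77.87∠80.9° Ω.

Z = 12.3 + j76.89 Ω = 77.87∠80.9° Ω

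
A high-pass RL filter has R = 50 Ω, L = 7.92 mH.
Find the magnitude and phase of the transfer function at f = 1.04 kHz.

Step 1 — Angular frequency: ω = 2π·1040 = 6535 rad/s.
Step 2 — Transfer function: H(jω) = jωL/(R + jωL).
Step 3 — Numerator jωL = j·51.75; denominator R + jωL = 50 + j51.75.
Step 4 — H = 0.5172 + j0.4997.
Step 5 — Magnitude: |H| = 0.7192 (-2.9 dB); phase: φ = 44.0°.

|H| = 0.7192 (-2.9 dB), φ = 44.0°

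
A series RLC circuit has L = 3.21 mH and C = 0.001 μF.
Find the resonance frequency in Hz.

Step 1 — Resonance condition Im(Z)=0 gives ω₀ = 1/√(LC).
Step 2 — ω₀ = 1/√(0.00321·1e-09) = 5.581e+05 rad/s.
Step 3 — f₀ = ω₀/(2π) = 8.883e+04 Hz.

f₀ = 8.883e+04 Hz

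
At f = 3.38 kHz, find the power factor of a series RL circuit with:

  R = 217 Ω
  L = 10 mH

Step 1 — Angular frequency: ω = 2π·f = 2π·3380 = 2.124e+04 rad/s.
Step 2 — Component impedances:
  R: Z = R = 217 Ω
  L: Z = jωL = j·2.124e+04·0.01 = 0 + j212.4 Ω
Step 3 — Series combination: Z_total = R + L = 217 + j212.4 Ω = 303.6∠44.4° Ω.
Step 4 — Power factor: PF = cos(φ) = Re(Z)/|Z| = 217/303.63 = 0.7147.
Step 5 — Type: Im(Z) = 212.4 ⇒ lagging (phase φ = 44.4°).

PF = 0.7147 (lagging, φ = 44.4°)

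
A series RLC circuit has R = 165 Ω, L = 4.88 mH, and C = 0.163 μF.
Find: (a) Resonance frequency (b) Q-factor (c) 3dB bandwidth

Step 1 — Resonance condition Im(Z)=0 gives ω₀ = 1/√(LC).
Step 2 — ω₀ = 1/√(0.00488·1.63e-07) = 3.546e+04 rad/s.
Step 3 — f₀ = ω₀/(2π) = 5643 Hz.
Step 4 — Series Q: Q = ω₀L/R = 3.546e+04·0.00488/165 = 1.049.
Step 5 — 3dB bandwidth: Δω = ω₀/Q = 3.381e+04 rad/s; BW = Δω/(2π) = 5381 Hz.

(a) f₀ = 5643 Hz  (b) Q = 1.049  (c) BW = 5381 Hz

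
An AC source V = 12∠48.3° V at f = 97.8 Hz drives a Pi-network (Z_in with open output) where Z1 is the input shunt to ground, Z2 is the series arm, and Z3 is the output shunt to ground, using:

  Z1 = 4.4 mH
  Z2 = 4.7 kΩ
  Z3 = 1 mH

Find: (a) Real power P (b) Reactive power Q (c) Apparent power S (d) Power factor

Step 1 — Angular frequency: ω = 2π·f = 2π·97.8 = 614.5 rad/s.
Step 2 — Component impedances:
  Z1: Z = jωL = j·614.5·0.0044 = 0 + j2.704 Ω
  Z2: Z = R = 4700 Ω
  Z3: Z = jωL = j·614.5·0.001 = 0 + j0.6145 Ω
Step 3 — With open output, the series arm Z2 and the output shunt Z3 appear in series to ground: Z2 + Z3 = 4700 + j0.6145 Ω.
Step 4 — Parallel with input shunt Z1: Z_in = Z1 || (Z2 + Z3) = 0.001555 + j2.704 Ω = 2.704∠90.0° Ω.
Step 5 — Source phasor: V = 12∠48.3° V = 7.983 + j8.96 V.
Step 6 — Current: I = V / Z = 3.315 - j2.951 A = 4.438∠-41.7° A.
Step 7 — Complex power: S = V·I* = 0.03064 + j53.26 VA.
Step 8 — Real power: P = Re(S) = 0.03064 W.
Step 9 — Reactive power: Q = Im(S) = 53.26 VAR.
Step 10 — Apparent power: |S| = 53.26 VA.
Step 11 — Power factor: PF = P/|S| = 0.0005753 (lagging).

(a) P = 0.03064 W  (b) Q = 53.26 VAR  (c) S = 53.26 VA  (d) PF = 0.0005753 (lagging)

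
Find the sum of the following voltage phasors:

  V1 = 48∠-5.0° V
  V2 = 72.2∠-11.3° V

Step 1 — Convert each phasor to rectangular form:
  V1 = 48·(cos(-5.0°) + j·sin(-5.0°)) = 47.82 - j4.183 V
  V2 = 72.2·(cos(-11.3°) + j·sin(-11.3°)) = 70.8 - j14.15 V
Step 2 — Sum components: V_total = 118.6 - j18.33 V.
Step 3 — Convert to polar: |V_total| = 120 V, ∠V_total = -8.8°.

V_total = 120∠-8.8° V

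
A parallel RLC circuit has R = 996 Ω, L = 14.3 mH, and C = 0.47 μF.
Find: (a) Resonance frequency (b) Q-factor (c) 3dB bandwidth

Step 1 — Resonance: ω₀ = 1/√(LC) = 1/√(0.0143·4.7e-07) = 1.22e+04 rad/s.
Step 2 — f₀ = ω₀/(2π) = 1941 Hz.
Step 3 — Parallel Q: Q = R/(ω₀L) = 996/(1.22e+04·0.0143) = 5.71.
Step 4 — Bandwidth: Δω = ω₀/Q = 2136 rad/s; BW = Δω/(2π) = 340 Hz.

(a) f₀ = 1941 Hz  (b) Q = 5.71  (c) BW = 340 Hz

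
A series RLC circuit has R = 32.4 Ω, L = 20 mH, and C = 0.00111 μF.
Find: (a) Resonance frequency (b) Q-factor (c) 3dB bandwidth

Step 1 — Resonance: ω₀ = 1/√(LC) = 1/√(0.02·1.11e-09) = 2.122e+05 rad/s.
Step 2 — f₀ = ω₀/(2π) = 3.378e+04 Hz.
Step 3 — Series Q: Q = ω₀L/R = 2.122e+05·0.02/32.4 = 131.
Step 4 — Bandwidth: Δω = ω₀/Q = 1620 rad/s; BW = Δω/(2π) = 257.8 Hz.

(a) f₀ = 3.378e+04 Hz  (b) Q = 131  (c) BW = 257.8 Hz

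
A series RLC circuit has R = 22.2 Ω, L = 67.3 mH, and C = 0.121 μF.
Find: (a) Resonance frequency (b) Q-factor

Step 1 — Resonance condition Im(Z)=0 gives ω₀ = 1/√(LC).
Step 2 — ω₀ = 1/√(0.0673·1.21e-07) = 1.108e+04 rad/s.
Step 3 — f₀ = ω₀/(2π) = 1764 Hz.
Step 4 — Series Q: Q = ω₀L/R = 1.108e+04·0.0673/22.2 = 33.59.

(a) f₀ = 1764 Hz  (b) Q = 33.59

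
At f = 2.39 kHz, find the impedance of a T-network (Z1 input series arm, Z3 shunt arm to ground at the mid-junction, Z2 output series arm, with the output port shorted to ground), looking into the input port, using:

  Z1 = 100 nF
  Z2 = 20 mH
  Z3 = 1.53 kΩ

Step 1 — Angular frequency: ω = 2π·f = 2π·2390 = 1.502e+04 rad/s.
Step 2 — Component impedances:
  Z1: Z = 1/(jωC) = -j/(ω·C) = 0 - j665.9 Ω
  Z2: Z = jωL = j·1.502e+04·0.02 = 0 + j300.3 Ω
  Z3: Z = R = 1530 Ω
Step 3 — With the output port shorted to ground, the output series arm Z2 runs from the junction to ground; the shunt arm Z3 also runs from the junction to ground. They appear in parallel: Z3 || Z2 = 56.77 + j289.2 Ω.
Step 4 — Series with input arm Z1: Z_in = Z1 + (Z3 || Z2) = 56.77 - j376.7 Ω = 381∠-81.4° Ω.

Z = 56.77 - j376.7 Ω = 381∠-81.4° Ω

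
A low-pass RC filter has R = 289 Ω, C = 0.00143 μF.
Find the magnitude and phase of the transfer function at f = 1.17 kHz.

Step 1 — Angular frequency: ω = 2π·1170 = 7351 rad/s.
Step 2 — Transfer function: H(jω) = 1/(1 + jωRC).
Step 3 — Denominator: 1 + jωRC = 1 + j·7351·289·1.43e-09 = 1 + j0.003038.
Step 4 — H = 1 - j0.003038.
Step 5 — Magnitude: |H| = 1 (-0.0 dB); phase: φ = -0.2°.

|H| = 1 (-0.0 dB), φ = -0.2°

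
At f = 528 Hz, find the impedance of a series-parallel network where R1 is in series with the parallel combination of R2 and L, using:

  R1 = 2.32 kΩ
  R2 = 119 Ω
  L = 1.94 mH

Step 1 — Angular frequency: ω = 2π·f = 2π·528 = 3318 rad/s.
Step 2 — Component impedances:
  R1: Z = R = 2320 Ω
  R2: Z = R = 119 Ω
  L: Z = jωL = j·3318·0.00194 = 0 + j6.436 Ω
Step 3 — Parallel branch: R2 || L = 1/(1/R2 + 1/L) = 0.3471 + j6.417 Ω.
Step 4 — Series with R1: Z_total = R1 + (R2 || L) = 2320 + j6.417 Ω = 2320∠0.2° Ω.

Z = 2320 + j6.417 Ω = 2320∠0.2° Ω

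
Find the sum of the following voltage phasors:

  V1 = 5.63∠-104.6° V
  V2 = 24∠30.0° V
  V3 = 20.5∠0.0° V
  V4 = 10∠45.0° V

Step 1 — Convert each phasor to rectangular form:
  V1 = 5.63·(cos(-104.6°) + j·sin(-104.6°)) = -1.419 - j5.448 V
  V2 = 24·(cos(30.0°) + j·sin(30.0°)) = 20.78 + j12 V
  V3 = 20.5·(cos(0.0°) + j·sin(0.0°)) = 20.5 V
  V4 = 10·(cos(45.0°) + j·sin(45.0°)) = 7.071 + j7.071 V
Step 2 — Sum components: V_total = 46.94 + j13.62 V.
Step 3 — Convert to polar: |V_total| = 48.87 V, ∠V_total = 16.2°.

V_total = 48.87∠16.2° V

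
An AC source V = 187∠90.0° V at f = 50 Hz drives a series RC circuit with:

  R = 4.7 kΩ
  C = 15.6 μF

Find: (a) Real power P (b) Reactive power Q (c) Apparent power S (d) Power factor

Step 1 — Angular frequency: ω = 2π·f = 2π·50 = 314.2 rad/s.
Step 2 — Component impedances:
  R: Z = R = 4700 Ω
  C: Z = 1/(jωC) = -j/(ω·C) = 0 - j204 Ω
Step 3 — Series combination: Z_total = R + C = 4700 - j204 Ω = 4704∠-2.5° Ω.
Step 4 — Source phasor: V = 187∠90.0° V = 0 + j187 V.
Step 5 — Current: I = V / Z = -0.001724 + j0.03971 A = 0.03975∠92.5° A.
Step 6 — Complex power: S = V·I* = 7.426 - j0.3224 VA.
Step 7 — Real power: P = Re(S) = 7.426 W.
Step 8 — Reactive power: Q = Im(S) = -0.3224 VAR.
Step 9 — Apparent power: |S| = 7.433 VA.
Step 10 — Power factor: PF = P/|S| = 0.9991 (leading).

(a) P = 7.426 W  (b) Q = -0.3224 VAR  (c) S = 7.433 VA  (d) PF = 0.9991 (leading)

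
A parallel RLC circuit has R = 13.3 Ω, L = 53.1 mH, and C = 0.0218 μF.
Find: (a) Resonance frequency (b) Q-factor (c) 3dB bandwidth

Step 1 — Resonance: ω₀ = 1/√(LC) = 1/√(0.0531·2.18e-08) = 2.939e+04 rad/s.
Step 2 — f₀ = ω₀/(2π) = 4678 Hz.
Step 3 — Parallel Q: Q = R/(ω₀L) = 13.3/(2.939e+04·0.0531) = 0.008522.
Step 4 — Bandwidth: Δω = ω₀/Q = 3.449e+06 rad/s; BW = Δω/(2π) = 5.489e+05 Hz.

(a) f₀ = 4678 Hz  (b) Q = 0.008522  (c) BW = 5.489e+05 Hz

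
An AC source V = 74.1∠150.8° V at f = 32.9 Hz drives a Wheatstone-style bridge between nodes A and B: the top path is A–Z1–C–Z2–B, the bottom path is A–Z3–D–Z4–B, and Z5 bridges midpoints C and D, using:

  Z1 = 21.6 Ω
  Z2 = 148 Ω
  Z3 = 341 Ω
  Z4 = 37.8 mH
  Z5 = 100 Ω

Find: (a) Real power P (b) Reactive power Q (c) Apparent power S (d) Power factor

Step 1 — Angular frequency: ω = 2π·f = 2π·32.9 = 206.7 rad/s.
Step 2 — Component impedances:
  Z1: Z = R = 21.6 Ω
  Z2: Z = R = 148 Ω
  Z3: Z = R = 341 Ω
  Z4: Z = jωL = j·206.7·0.0378 = 0 + j7.814 Ω
  Z5: Z = R = 100 Ω
Step 3 — Bridge requires nodal analysis (the Z5 bridge couples midpoints C and D, so the two paths cannot be reduced to a simple series/parallel combination). Setting node B to ground and injecting 1 A at node A, the 3-node admittance system at A, C, D solves to V_A = Z_AB = 65.76 + j3.549 Ω = 65.85∠3.1° Ω.
Step 4 — Source phasor: V = 74.1∠150.8° V = -64.68 + j36.15 V.
Step 5 — Current: I = V / Z = -0.9512 + j0.6011 A = 1.125∠147.7° A.
Step 6 — Complex power: S = V·I* = 83.26 + j4.494 VA.
Step 7 — Real power: P = Re(S) = 83.26 W.
Step 8 — Reactive power: Q = Im(S) = 4.494 VAR.
Step 9 — Apparent power: |S| = 83.38 VA.
Step 10 — Power factor: PF = P/|S| = 0.9985 (lagging).

(a) P = 83.26 W  (b) Q = 4.494 VAR  (c) S = 83.38 VA  (d) PF = 0.9985 (lagging)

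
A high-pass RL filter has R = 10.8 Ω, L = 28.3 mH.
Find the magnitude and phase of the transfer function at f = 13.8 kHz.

Step 1 — Angular frequency: ω = 2π·1.38e+04 = 8.671e+04 rad/s.
Step 2 — Transfer function: H(jω) = jωL/(R + jωL).
Step 3 — Numerator jωL = j·2454; denominator R + jωL = 10.8 + j2454.
Step 4 — H = 1 + j0.004401.
Step 5 — Magnitude: |H| = 1 (-0.0 dB); phase: φ = 0.3°.

|H| = 1 (-0.0 dB), φ = 0.3°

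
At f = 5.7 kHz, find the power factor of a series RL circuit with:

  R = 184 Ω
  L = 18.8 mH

Step 1 — Angular frequency: ω = 2π·f = 2π·5700 = 3.581e+04 rad/s.
Step 2 — Component impedances:
  R: Z = R = 184 Ω
  L: Z = jωL = j·3.581e+04·0.0188 = 0 + j673.3 Ω
Step 3 — Series combination: Z_total = R + L = 184 + j673.3 Ω = 698∠74.7° Ω.
Step 4 — Power factor: PF = cos(φ) = Re(Z)/|Z| = 184/698 = 0.2636.
Step 5 — Type: Im(Z) = 673.3 ⇒ lagging (phase φ = 74.7°).

PF = 0.2636 (lagging, φ = 74.7°)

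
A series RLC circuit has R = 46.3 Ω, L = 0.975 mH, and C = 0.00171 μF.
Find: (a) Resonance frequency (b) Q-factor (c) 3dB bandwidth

Step 1 — Resonance: ω₀ = 1/√(LC) = 1/√(0.000975·1.71e-09) = 7.745e+05 rad/s.
Step 2 — f₀ = ω₀/(2π) = 1.233e+05 Hz.
Step 3 — Series Q: Q = ω₀L/R = 7.745e+05·0.000975/46.3 = 16.31.
Step 4 — Bandwidth: Δω = ω₀/Q = 4.749e+04 rad/s; BW = Δω/(2π) = 7558 Hz.

(a) f₀ = 1.233e+05 Hz  (b) Q = 16.31  (c) BW = 7558 Hz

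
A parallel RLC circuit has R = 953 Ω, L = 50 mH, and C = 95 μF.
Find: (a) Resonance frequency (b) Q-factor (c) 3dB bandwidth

Step 1 — Resonance: ω₀ = 1/√(LC) = 1/√(0.05·9.5e-05) = 458.8 rad/s.
Step 2 — f₀ = ω₀/(2π) = 73.03 Hz.
Step 3 — Parallel Q: Q = R/(ω₀L) = 953/(458.8·0.05) = 41.54.
Step 4 — Bandwidth: Δω = ω₀/Q = 11.05 rad/s; BW = Δω/(2π) = 1.758 Hz.

(a) f₀ = 73.03 Hz  (b) Q = 41.54  (c) BW = 1.758 Hz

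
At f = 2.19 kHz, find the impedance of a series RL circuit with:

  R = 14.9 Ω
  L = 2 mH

Step 1 — Angular frequency: ω = 2π·f = 2π·2190 = 1.376e+04 rad/s.
Step 2 — Component impedances:
  R: Z = R = 14.9 Ω
  L: Z = jωL = j·1.376e+04·0.002 = 0 + j27.52 Ω
Step 3 — Series combination: Z_total = R + L = 14.9 + j27.52 Ω = 31.3∠61.6° Ω.

Z = 14.9 + j27.52 Ω = 31.3∠61.6° Ω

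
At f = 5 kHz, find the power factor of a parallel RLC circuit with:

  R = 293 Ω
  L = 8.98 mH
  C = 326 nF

Step 1 — Angular frequency: ω = 2π·f = 2π·5000 = 3.142e+04 rad/s.
Step 2 — Component impedances:
  R: Z = R = 293 Ω
  L: Z = jωL = j·3.142e+04·0.00898 = 0 + j282.1 Ω
  C: Z = 1/(jωC) = -j/(ω·C) = 0 - j97.64 Ω
Step 3 — Parallel combination: 1/Z_total = 1/R + 1/L + 1/C; Z_total = 60.41 - j118.5 Ω = 133∠-63.0° Ω.
Step 4 — Power factor: PF = cos(φ) = Re(Z)/|Z| = 60.409/133.04 = 0.4541.
Step 5 — Type: Im(Z) = -118.5 ⇒ leading (phase φ = -63.0°).

PF = 0.4541 (leading, φ = -63.0°)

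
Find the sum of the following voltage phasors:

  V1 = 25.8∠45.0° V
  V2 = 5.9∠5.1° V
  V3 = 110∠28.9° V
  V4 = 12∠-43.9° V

Step 1 — Convert each phasor to rectangular form:
  V1 = 25.8·(cos(45.0°) + j·sin(45.0°)) = 18.24 + j18.24 V
  V2 = 5.9·(cos(5.1°) + j·sin(5.1°)) = 5.877 + j0.5245 V
  V3 = 110·(cos(28.9°) + j·sin(28.9°)) = 96.3 + j53.16 V
  V4 = 12·(cos(-43.9°) + j·sin(-43.9°)) = 8.647 - j8.321 V
Step 2 — Sum components: V_total = 129.1 + j63.61 V.
Step 3 — Convert to polar: |V_total| = 143.9 V, ∠V_total = 26.2°.

V_total = 143.9∠26.2° V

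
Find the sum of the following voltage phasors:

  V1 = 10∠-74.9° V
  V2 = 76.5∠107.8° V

Step 1 — Convert each phasor to rectangular form:
  V1 = 10·(cos(-74.9°) + j·sin(-74.9°)) = 2.605 - j9.655 V
  V2 = 76.5·(cos(107.8°) + j·sin(107.8°)) = -23.39 + j72.84 V
Step 2 — Sum components: V_total = -20.78 + j63.18 V.
Step 3 — Convert to polar: |V_total| = 66.51 V, ∠V_total = 108.2°.

V_total = 66.51∠108.2° V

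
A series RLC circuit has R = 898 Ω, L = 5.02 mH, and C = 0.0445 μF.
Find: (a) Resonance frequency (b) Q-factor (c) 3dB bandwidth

Step 1 — Resonance condition Im(Z)=0 gives ω₀ = 1/√(LC).
Step 2 — ω₀ = 1/√(0.00502·4.45e-08) = 6.691e+04 rad/s.
Step 3 — f₀ = ω₀/(2π) = 1.065e+04 Hz.
Step 4 — Series Q: Q = ω₀L/R = 6.691e+04·0.00502/898 = 0.374.
Step 5 — 3dB bandwidth: Δω = ω₀/Q = 1.789e+05 rad/s; BW = Δω/(2π) = 2.847e+04 Hz.

(a) f₀ = 1.065e+04 Hz  (b) Q = 0.374  (c) BW = 2.847e+04 Hz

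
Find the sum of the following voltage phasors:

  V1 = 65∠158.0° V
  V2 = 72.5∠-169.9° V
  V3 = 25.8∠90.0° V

Step 1 — Convert each phasor to rectangular form:
  V1 = 65·(cos(158.0°) + j·sin(158.0°)) = -60.27 + j24.35 V
  V2 = 72.5·(cos(-169.9°) + j·sin(-169.9°)) = -71.38 - j12.71 V
  V3 = 25.8·(cos(90.0°) + j·sin(90.0°)) = 0 + j25.8 V
Step 2 — Sum components: V_total = -131.6 + j37.44 V.
Step 3 — Convert to polar: |V_total| = 136.9 V, ∠V_total = 164.1°.

V_total = 136.9∠164.1° V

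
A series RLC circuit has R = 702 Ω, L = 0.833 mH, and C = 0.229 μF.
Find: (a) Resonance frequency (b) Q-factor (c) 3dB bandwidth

Step 1 — Resonance condition Im(Z)=0 gives ω₀ = 1/√(LC).
Step 2 — ω₀ = 1/√(0.000833·2.29e-07) = 7.24e+04 rad/s.
Step 3 — f₀ = ω₀/(2π) = 1.152e+04 Hz.
Step 4 — Series Q: Q = ω₀L/R = 7.24e+04·0.000833/702 = 0.08591.
Step 5 — 3dB bandwidth: Δω = ω₀/Q = 8.427e+05 rad/s; BW = Δω/(2π) = 1.341e+05 Hz.

(a) f₀ = 1.152e+04 Hz  (b) Q = 0.08591  (c) BW = 1.341e+05 Hz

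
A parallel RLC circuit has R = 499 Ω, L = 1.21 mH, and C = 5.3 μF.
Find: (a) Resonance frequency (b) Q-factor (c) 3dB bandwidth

Step 1 — Resonance: ω₀ = 1/√(LC) = 1/√(0.00121·5.3e-06) = 1.249e+04 rad/s.
Step 2 — f₀ = ω₀/(2π) = 1987 Hz.
Step 3 — Parallel Q: Q = R/(ω₀L) = 499/(1.249e+04·0.00121) = 33.03.
Step 4 — Bandwidth: Δω = ω₀/Q = 378.1 rad/s; BW = Δω/(2π) = 60.18 Hz.

(a) f₀ = 1987 Hz  (b) Q = 33.03  (c) BW = 60.18 Hz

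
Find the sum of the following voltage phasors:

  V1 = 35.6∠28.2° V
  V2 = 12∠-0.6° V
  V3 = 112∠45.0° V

Step 1 — Convert each phasor to rectangular form:
  V1 = 35.6·(cos(28.2°) + j·sin(28.2°)) = 31.37 + j16.82 V
  V2 = 12·(cos(-0.6°) + j·sin(-0.6°)) = 12 - j0.1257 V
  V3 = 112·(cos(45.0°) + j·sin(45.0°)) = 79.2 + j79.2 V
Step 2 — Sum components: V_total = 122.6 + j95.89 V.
Step 3 — Convert to polar: |V_total| = 155.6 V, ∠V_total = 38.0°.

V_total = 155.6∠38.0° V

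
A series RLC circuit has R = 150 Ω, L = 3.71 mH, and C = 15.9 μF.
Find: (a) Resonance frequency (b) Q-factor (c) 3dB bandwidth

Step 1 — Resonance: ω₀ = 1/√(LC) = 1/√(0.00371·1.59e-05) = 4117 rad/s.
Step 2 — f₀ = ω₀/(2π) = 655.3 Hz.
Step 3 — Series Q: Q = ω₀L/R = 4117·0.00371/150 = 0.1018.
Step 4 — Bandwidth: Δω = ω₀/Q = 4.043e+04 rad/s; BW = Δω/(2π) = 6435 Hz.

(a) f₀ = 655.3 Hz  (b) Q = 0.1018  (c) BW = 6435 Hz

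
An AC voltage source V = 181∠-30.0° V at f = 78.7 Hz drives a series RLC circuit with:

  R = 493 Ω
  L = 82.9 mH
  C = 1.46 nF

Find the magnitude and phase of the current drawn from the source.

Step 1 — Angular frequency: ω = 2π·f = 2π·78.7 = 494.5 rad/s.
Step 2 — Component impedances:
  R: Z = R = 493 Ω
  L: Z = jωL = j·494.5·0.0829 = 0 + j40.99 Ω
  C: Z = 1/(jωC) = -j/(ω·C) = 0 - j1.385e+06 Ω
Step 3 — Series combination: Z_total = R + L + C = 493 - j1.385e+06 Ω = 1.385e+06∠-90.0° Ω.
Step 4 — Source phasor: V = 181∠-30.0° V = 156.8 - j90.5 V.
Step 5 — Ohm's law: I = V / Z_total = (156.8 - j90.5) / (493 - j1.385e+06) = 6.538e-05 + j0.0001131 A.
Step 6 — Convert to polar: |I| = 0.0001307 A, ∠I = 60.0°.

I = 0.0001307∠60.0° A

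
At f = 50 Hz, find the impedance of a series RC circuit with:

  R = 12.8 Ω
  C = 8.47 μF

Step 1 — Angular frequency: ω = 2π·f = 2π·50 = 314.2 rad/s.
Step 2 — Component impedances:
  R: Z = R = 12.8 Ω
  C: Z = 1/(jωC) = -j/(ω·C) = 0 - j375.8 Ω
Step 3 — Series combination: Z_total = R + C = 12.8 - j375.8 Ω = 376∠-88.0° Ω.

Z = 12.8 - j375.8 Ω = 376∠-88.0° Ω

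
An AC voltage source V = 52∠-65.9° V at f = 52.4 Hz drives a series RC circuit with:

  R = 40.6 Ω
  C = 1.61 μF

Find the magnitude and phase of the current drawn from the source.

Step 1 — Angular frequency: ω = 2π·f = 2π·52.4 = 329.2 rad/s.
Step 2 — Component impedances:
  R: Z = R = 40.6 Ω
  C: Z = 1/(jωC) = -j/(ω·C) = 0 - j1887 Ω
Step 3 — Series combination: Z_total = R + C = 40.6 - j1887 Ω = 1887∠-88.8° Ω.
Step 4 — Source phasor: V = 52∠-65.9° V = 21.23 - j47.47 V.
Step 5 — Ohm's law: I = V / Z_total = (21.23 - j47.47) / (40.6 - j1887) = 0.02539 + j0.01071 A.
Step 6 — Convert to polar: |I| = 0.02756 A, ∠I = 22.9°.

I = 0.02756∠22.9° A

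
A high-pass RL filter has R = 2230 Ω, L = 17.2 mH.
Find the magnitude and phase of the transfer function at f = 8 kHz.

Step 1 — Angular frequency: ω = 2π·8000 = 5.027e+04 rad/s.
Step 2 — Transfer function: H(jω) = jωL/(R + jωL).
Step 3 — Numerator jωL = j·864.6; denominator R + jωL = 2230 + j864.6.
Step 4 — H = 0.1307 + j0.337.
Step 5 — Magnitude: |H| = 0.3615 (-8.8 dB); phase: φ = 68.8°.

|H| = 0.3615 (-8.8 dB), φ = 68.8°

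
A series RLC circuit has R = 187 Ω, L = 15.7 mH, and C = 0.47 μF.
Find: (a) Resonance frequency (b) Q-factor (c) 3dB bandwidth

Step 1 — Resonance: ω₀ = 1/√(LC) = 1/√(0.0157·4.7e-07) = 1.164e+04 rad/s.
Step 2 — f₀ = ω₀/(2π) = 1853 Hz.
Step 3 — Series Q: Q = ω₀L/R = 1.164e+04·0.0157/187 = 0.9774.
Step 4 — Bandwidth: Δω = ω₀/Q = 1.191e+04 rad/s; BW = Δω/(2π) = 1896 Hz.

(a) f₀ = 1853 Hz  (b) Q = 0.9774  (c) BW = 1896 Hz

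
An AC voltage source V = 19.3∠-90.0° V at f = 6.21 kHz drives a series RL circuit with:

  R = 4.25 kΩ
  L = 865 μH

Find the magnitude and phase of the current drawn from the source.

Step 1 — Angular frequency: ω = 2π·f = 2π·6210 = 3.902e+04 rad/s.
Step 2 — Component impedances:
  R: Z = R = 4250 Ω
  L: Z = jωL = j·3.902e+04·0.000865 = 0 + j33.75 Ω
Step 3 — Series combination: Z_total = R + L = 4250 + j33.75 Ω = 4250∠0.5° Ω.
Step 4 — Source phasor: V = 19.3∠-90.0° V = 0 - j19.3 V.
Step 5 — Ohm's law: I = V / Z_total = (0 - j19.3) / (4250 + j33.75) = -3.606e-05 - j0.004541 A.
Step 6 — Convert to polar: |I| = 0.004541 A, ∠I = -90.5°.

I = 0.004541∠-90.5° A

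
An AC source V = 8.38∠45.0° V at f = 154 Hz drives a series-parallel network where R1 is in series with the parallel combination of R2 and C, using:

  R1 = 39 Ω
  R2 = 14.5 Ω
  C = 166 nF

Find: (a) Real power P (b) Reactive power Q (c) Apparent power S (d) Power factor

Step 1 — Angular frequency: ω = 2π·f = 2π·154 = 967.6 rad/s.
Step 2 — Component impedances:
  R1: Z = R = 39 Ω
  R2: Z = R = 14.5 Ω
  C: Z = 1/(jωC) = -j/(ω·C) = 0 - j6226 Ω
Step 3 — Parallel branch: R2 || C = 1/(1/R2 + 1/C) = 14.5 - j0.03377 Ω.
Step 4 — Series with R1: Z_total = R1 + (R2 || C) = 53.5 - j0.03377 Ω = 53.5∠-0.0° Ω.
Step 5 — Source phasor: V = 8.38∠45.0° V = 5.926 + j5.926 V.
Step 6 — Current: I = V / Z = 0.1107 + j0.1108 A = 0.1566∠45.0° A.
Step 7 — Complex power: S = V·I* = 1.313 - j0.0008286 VA.
Step 8 — Real power: P = Re(S) = 1.313 W.
Step 9 — Reactive power: Q = Im(S) = -0.0008286 VAR.
Step 10 — Apparent power: |S| = 1.313 VA.
Step 11 — Power factor: PF = P/|S| = 1 (leading).

(a) P = 1.313 W  (b) Q = -0.0008286 VAR  (c) S = 1.313 VA  (d) PF = 1 (leading)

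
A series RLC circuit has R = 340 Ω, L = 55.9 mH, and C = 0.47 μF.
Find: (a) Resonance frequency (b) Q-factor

Step 1 — Resonance condition Im(Z)=0 gives ω₀ = 1/√(LC).
Step 2 — ω₀ = 1/√(0.0559·4.7e-07) = 6169 rad/s.
Step 3 — f₀ = ω₀/(2π) = 981.9 Hz.
Step 4 — Series Q: Q = ω₀L/R = 6169·0.0559/340 = 1.014.

(a) f₀ = 981.9 Hz  (b) Q = 1.014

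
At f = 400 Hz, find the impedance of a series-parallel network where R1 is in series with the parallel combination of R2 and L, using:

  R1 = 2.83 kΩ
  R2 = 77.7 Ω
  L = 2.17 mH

Step 1 — Angular frequency: ω = 2π·f = 2π·400 = 2513 rad/s.
Step 2 — Component impedances:
  R1: Z = R = 2830 Ω
  R2: Z = R = 77.7 Ω
  L: Z = jωL = j·2513·0.00217 = 0 + j5.454 Ω
Step 3 — Parallel branch: R2 || L = 1/(1/R2 + 1/L) = 0.3809 + j5.427 Ω.
Step 4 — Series with R1: Z_total = R1 + (R2 || L) = 2830 + j5.427 Ω = 2830∠0.1° Ω.

Z = 2830 + j5.427 Ω = 2830∠0.1° Ω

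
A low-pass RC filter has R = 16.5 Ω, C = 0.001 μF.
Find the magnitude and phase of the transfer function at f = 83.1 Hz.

Step 1 — Angular frequency: ω = 2π·83.1 = 522.1 rad/s.
Step 2 — Transfer function: H(jω) = 1/(1 + jωRC).
Step 3 — Denominator: 1 + jωRC = 1 + j·522.1·16.5·1e-09 = 1 + j8.615e-06.
Step 4 — H = 1 - j8.615e-06.
Step 5 — Magnitude: |H| = 1 (-0.0 dB); phase: φ = -0.0°.

|H| = 1 (-0.0 dB), φ = -0.0°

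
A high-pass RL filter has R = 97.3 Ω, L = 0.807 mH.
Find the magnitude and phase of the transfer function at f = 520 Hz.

Step 1 — Angular frequency: ω = 2π·520 = 3267 rad/s.
Step 2 — Transfer function: H(jω) = jωL/(R + jωL).
Step 3 — Numerator jωL = j·2.637; denominator R + jωL = 97.3 + j2.637.
Step 4 — H = 0.0007338 + j0.02708.
Step 5 — Magnitude: |H| = 0.02709 (-31.3 dB); phase: φ = 88.4°.

|H| = 0.02709 (-31.3 dB), φ = 88.4°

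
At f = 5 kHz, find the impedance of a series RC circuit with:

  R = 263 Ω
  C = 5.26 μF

Step 1 — Angular frequency: ω = 2π·f = 2π·5000 = 3.142e+04 rad/s.
Step 2 — Component impedances:
  R: Z = R = 263 Ω
  C: Z = 1/(jωC) = -j/(ω·C) = 0 - j6.052 Ω
Step 3 — Series combination: Z_total = R + C = 263 - j6.052 Ω = 263.1∠-1.3° Ω.

Z = 263 - j6.052 Ω = 263.1∠-1.3° Ω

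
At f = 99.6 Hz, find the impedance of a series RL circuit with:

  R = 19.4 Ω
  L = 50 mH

Step 1 — Angular frequency: ω = 2π·f = 2π·99.6 = 625.8 rad/s.
Step 2 — Component impedances:
  R: Z = R = 19.4 Ω
  L: Z = jωL = j·625.8·0.05 = 0 + j31.29 Ω
Step 3 — Series combination: Z_total = R + L = 19.4 + j31.29 Ω = 36.82∠58.2° Ω.

Z = 19.4 + j31.29 Ω = 36.82∠58.2° Ω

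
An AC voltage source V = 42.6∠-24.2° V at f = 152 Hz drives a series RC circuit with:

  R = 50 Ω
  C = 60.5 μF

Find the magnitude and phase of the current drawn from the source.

Step 1 — Angular frequency: ω = 2π·f = 2π·152 = 955 rad/s.
Step 2 — Component impedances:
  R: Z = R = 50 Ω
  C: Z = 1/(jωC) = -j/(ω·C) = 0 - j17.31 Ω
Step 3 — Series combination: Z_total = R + C = 50 - j17.31 Ω = 52.91∠-19.1° Ω.
Step 4 — Source phasor: V = 42.6∠-24.2° V = 38.86 - j17.46 V.
Step 5 — Ohm's law: I = V / Z_total = (38.86 - j17.46) / (50 - j17.31) = 0.8019 - j0.07167 A.
Step 6 — Convert to polar: |I| = 0.8051 A, ∠I = -5.1°.

I = 0.8051∠-5.1° A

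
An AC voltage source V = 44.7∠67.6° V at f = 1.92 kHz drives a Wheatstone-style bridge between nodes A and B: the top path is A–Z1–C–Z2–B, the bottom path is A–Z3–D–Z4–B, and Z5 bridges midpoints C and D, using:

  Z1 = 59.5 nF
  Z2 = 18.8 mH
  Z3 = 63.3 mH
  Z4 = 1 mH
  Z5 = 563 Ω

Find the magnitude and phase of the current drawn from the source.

Step 1 — Angular frequency: ω = 2π·f = 2π·1920 = 1.206e+04 rad/s.
Step 2 — Component impedances:
  Z1: Z = 1/(jωC) = -j/(ω·C) = 0 - j1393 Ω
  Z2: Z = jωL = j·1.206e+04·0.0188 = 0 + j226.8 Ω
  Z3: Z = jωL = j·1.206e+04·0.0633 = 0 + j763.6 Ω
  Z4: Z = jωL = j·1.206e+04·0.001 = 0 + j12.06 Ω
  Z5: Z = R = 563 Ω
Step 3 — Bridge requires nodal analysis (the Z5 bridge couples midpoints C and D, so the two paths cannot be reduced to a simple series/parallel combination). Setting node B to ground and injecting 1 A at node A, the 3-node admittance system at A, C, D solves to V_A = Z_AB = 286.3 + j2120 Ω = 2139∠82.3° Ω.
Step 4 — Source phasor: V = 44.7∠67.6° V = 17.03 + j41.33 V.
Step 5 — Ohm's law: I = V / Z_total = (17.03 + j41.33) / (286.3 + j2120) = 0.02021 - j0.005305 A.
Step 6 — Convert to polar: |I| = 0.02089 A, ∠I = -14.7°.

I = 0.02089∠-14.7° A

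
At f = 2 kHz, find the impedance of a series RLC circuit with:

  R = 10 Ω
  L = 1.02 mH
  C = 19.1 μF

Step 1 — Angular frequency: ω = 2π·f = 2π·2000 = 1.257e+04 rad/s.
Step 2 — Component impedances:
  R: Z = R = 10 Ω
  L: Z = jωL = j·1.257e+04·0.00102 = 0 + j12.82 Ω
  C: Z = 1/(jωC) = -j/(ω·C) = 0 - j4.166 Ω
Step 3 — Series combination: Z_total = R + L + C = 10 + j8.651 Ω = 13.22∠40.9° Ω.

Z = 10 + j8.651 Ω = 13.22∠40.9° Ω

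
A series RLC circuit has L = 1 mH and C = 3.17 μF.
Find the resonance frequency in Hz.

Step 1 — Resonance condition Im(Z)=0 gives ω₀ = 1/√(LC).
Step 2 — ω₀ = 1/√(0.001·3.17e-06) = 1.776e+04 rad/s.
Step 3 — f₀ = ω₀/(2π) = 2827 Hz.

f₀ = 2827 Hz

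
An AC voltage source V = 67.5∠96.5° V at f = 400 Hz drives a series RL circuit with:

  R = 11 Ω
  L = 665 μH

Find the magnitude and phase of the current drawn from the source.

Step 1 — Angular frequency: ω = 2π·f = 2π·400 = 2513 rad/s.
Step 2 — Component impedances:
  R: Z = R = 11 Ω
  L: Z = jωL = j·2513·0.000665 = 0 + j1.671 Ω
Step 3 — Series combination: Z_total = R + L = 11 + j1.671 Ω = 11.13∠8.6° Ω.
Step 4 — Source phasor: V = 67.5∠96.5° V = -7.641 + j67.07 V.
Step 5 — Ohm's law: I = V / Z_total = (-7.641 + j67.07) / (11 + j1.671) = 0.2265 + j6.063 A.
Step 6 — Convert to polar: |I| = 6.067 A, ∠I = 87.9°.

I = 6.067∠87.9° A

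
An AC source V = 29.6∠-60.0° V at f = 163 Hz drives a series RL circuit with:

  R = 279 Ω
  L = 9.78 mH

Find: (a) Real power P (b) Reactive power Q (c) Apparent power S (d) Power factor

Step 1 — Angular frequency: ω = 2π·f = 2π·163 = 1024 rad/s.
Step 2 — Component impedances:
  R: Z = R = 279 Ω
  L: Z = jωL = j·1024·0.00978 = 0 + j10.02 Ω
Step 3 — Series combination: Z_total = R + L = 279 + j10.02 Ω = 279.2∠2.1° Ω.
Step 4 — Source phasor: V = 29.6∠-60.0° V = 14.8 - j25.63 V.
Step 5 — Current: I = V / Z = 0.04968 - j0.09366 A = 0.106∠-62.1° A.
Step 6 — Complex power: S = V·I* = 3.136 + j0.1126 VA.
Step 7 — Real power: P = Re(S) = 3.136 W.
Step 8 — Reactive power: Q = Im(S) = 0.1126 VAR.
Step 9 — Apparent power: |S| = 3.138 VA.
Step 10 — Power factor: PF = P/|S| = 0.9994 (lagging).

(a) P = 3.136 W  (b) Q = 0.1126 VAR  (c) S = 3.138 VA  (d) PF = 0.9994 (lagging)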